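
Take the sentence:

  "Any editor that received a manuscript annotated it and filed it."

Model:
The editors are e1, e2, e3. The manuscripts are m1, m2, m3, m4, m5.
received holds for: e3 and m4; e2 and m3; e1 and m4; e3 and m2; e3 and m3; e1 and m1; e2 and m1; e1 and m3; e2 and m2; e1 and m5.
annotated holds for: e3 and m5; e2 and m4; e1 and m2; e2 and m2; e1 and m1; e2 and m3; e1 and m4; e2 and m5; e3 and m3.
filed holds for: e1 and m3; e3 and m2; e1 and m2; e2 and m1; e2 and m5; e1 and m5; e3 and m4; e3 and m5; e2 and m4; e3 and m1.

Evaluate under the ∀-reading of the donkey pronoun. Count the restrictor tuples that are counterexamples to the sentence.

"it" takes "a manuscript" as antecedent — a donkey pronoun bound across the clause boundary.
Strong reading: for every (e,m) with received(e,m), annotated(e,m) ∧ filed(e,m).
Restrictor pairs: (e1,m1) ✗  (e1,m3) ✗  (e1,m4) ✗  (e1,m5) ✗  (e2,m1) ✗  (e2,m2) ✗  (e2,m3) ✗  (e3,m2) ✗  (e3,m3) ✗  (e3,m4) ✗
Counterexamples (restrictor pairs failing the scope): 10.

10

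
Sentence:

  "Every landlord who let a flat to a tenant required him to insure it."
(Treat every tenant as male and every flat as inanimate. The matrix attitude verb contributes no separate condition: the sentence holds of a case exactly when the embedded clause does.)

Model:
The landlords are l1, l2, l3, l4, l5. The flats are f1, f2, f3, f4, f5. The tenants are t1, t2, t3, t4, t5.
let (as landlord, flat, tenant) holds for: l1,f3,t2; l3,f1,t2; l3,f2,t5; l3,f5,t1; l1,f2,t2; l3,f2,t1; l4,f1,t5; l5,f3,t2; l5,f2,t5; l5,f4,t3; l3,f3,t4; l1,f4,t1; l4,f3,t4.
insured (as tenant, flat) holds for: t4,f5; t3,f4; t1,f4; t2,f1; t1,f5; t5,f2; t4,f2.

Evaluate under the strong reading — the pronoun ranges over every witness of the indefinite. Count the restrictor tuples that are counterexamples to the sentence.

"him" takes "a tenant" as antecedent and "it" takes "a flat"; both are donkey pronouns co-varying with the restrictor.
Strong reading: for every (l,f,t) with let(l,f,t), insured(t,f).
Restrictor triples: (l1,f2,t2)→insured(t2,f2) ✗  (l1,f3,t2)→insured(t2,f3) ✗  (l1,f4,t1)→insured(t1,f4) ✓  (l3,f1,t2)→insured(t2,f1) ✓  (l3,f2,t1)→insured(t1,f2) ✗  (l3,f2,t5)→insured(t5,f2) ✓  (l3,f3,t4)→insured(t4,f3) ✗  (l3,f5,t1)→insured(t1,f5) ✓  (l4,f1,t5)→insured(t5,f1) ✗  (l4,f3,t4)→insured(t4,f3) ✗  (l5,f2,t5)→insured(t5,f2) ✓  (l5,f3,t2)→insured(t2,f3) ✗  (l5,f4,t3)→insured(t3,f4) ✓
Counterexamples (restrictor triples failing the scope): 7.

7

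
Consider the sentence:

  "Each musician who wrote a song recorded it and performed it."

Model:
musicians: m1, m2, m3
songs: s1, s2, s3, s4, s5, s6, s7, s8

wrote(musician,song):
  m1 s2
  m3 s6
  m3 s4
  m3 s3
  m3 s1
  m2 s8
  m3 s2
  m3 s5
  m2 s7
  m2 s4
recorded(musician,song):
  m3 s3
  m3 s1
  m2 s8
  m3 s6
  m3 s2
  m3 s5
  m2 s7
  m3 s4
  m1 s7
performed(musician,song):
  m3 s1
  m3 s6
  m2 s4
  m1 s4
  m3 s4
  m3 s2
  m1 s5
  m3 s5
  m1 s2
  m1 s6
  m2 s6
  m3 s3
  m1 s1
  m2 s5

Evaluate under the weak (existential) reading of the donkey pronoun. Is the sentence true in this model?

"it" takes "a song" as antecedent — a donkey pronoun bound across the clause boundary.
Weak reading: every musician m with some wrote-song has at least one wrote-song s such that recorded(m,s) ∧ performed(m,s).
Per musician: m1:✗  m2:✗  m3:✓
m1 has no witness among its wrote-songs.

False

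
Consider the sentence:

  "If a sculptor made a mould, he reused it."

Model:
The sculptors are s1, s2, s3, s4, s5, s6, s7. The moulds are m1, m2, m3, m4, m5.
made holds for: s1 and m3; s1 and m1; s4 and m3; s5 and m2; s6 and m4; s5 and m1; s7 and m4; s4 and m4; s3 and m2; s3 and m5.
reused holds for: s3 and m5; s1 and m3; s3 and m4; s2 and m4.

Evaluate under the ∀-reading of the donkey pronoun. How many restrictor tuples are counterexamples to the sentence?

"it" takes "a mould" as antecedent — a donkey pronoun bound across the clause boundary.
Strong reading: for every (s,m) with made(s,m), reused(s,m).
Restrictor pairs: (s1,m1) ✗  (s1,m3) ✓  (s3,m2) ✗  (s3,m5) ✓  (s4,m3) ✗  (s4,m4) ✗  (s5,m1) ✗  (s5,m2) ✗  (s6,m4) ✗  (s7,m4) ✗
Counterexamples (restrictor pairs failing the scope): 8.

8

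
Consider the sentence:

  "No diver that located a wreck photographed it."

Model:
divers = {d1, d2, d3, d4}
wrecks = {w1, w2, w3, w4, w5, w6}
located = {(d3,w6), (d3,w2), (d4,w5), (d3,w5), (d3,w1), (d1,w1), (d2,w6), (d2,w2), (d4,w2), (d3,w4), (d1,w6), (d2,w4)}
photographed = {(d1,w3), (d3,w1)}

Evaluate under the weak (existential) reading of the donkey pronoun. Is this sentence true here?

"it" takes "a wreck" as antecedent — a donkey pronoun bound across the clause boundary.
Truth condition: for no (d,w) with located(d,w) does photographed(d,w) hold.
Restrictor pairs — does the scope hold? (d1,w1):fails  (d1,w6):fails  (d2,w2):fails  (d2,w4):fails  (d2,w6):fails  (d3,w1):holds  (d3,w2):fails  (d3,w4):fails  (d3,w5):fails  (d3,w6):fails  (d4,w2):fails  (d4,w5):fails
Scope holds for 1 pair(s), so the sentence is false.

False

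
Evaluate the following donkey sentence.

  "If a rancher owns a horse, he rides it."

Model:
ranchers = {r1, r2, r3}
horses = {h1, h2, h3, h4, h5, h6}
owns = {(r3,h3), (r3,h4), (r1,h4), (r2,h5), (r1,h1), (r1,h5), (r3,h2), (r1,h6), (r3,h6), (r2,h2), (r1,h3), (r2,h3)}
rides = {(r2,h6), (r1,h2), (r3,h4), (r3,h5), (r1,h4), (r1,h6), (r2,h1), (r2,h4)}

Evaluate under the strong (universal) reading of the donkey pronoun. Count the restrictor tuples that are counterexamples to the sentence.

"it" takes "a horse" as antecedent — a donkey pronoun bound across the clause boundary.
Strong reading: for every (r,h) with owns(r,h), rides(r,h).
Restrictor pairs: (r1,h1) ✗  (r1,h3) ✗  (r1,h4) ✓  (r1,h5) ✗  (r1,h6) ✓  (r2,h2) ✗  (r2,h3) ✗  (r2,h5) ✗  (r3,h2) ✗  (r3,h3) ✗  (r3,h4) ✓  (r3,h6) ✗
Counterexamples (restrictor pairs failing the scope): 9.

9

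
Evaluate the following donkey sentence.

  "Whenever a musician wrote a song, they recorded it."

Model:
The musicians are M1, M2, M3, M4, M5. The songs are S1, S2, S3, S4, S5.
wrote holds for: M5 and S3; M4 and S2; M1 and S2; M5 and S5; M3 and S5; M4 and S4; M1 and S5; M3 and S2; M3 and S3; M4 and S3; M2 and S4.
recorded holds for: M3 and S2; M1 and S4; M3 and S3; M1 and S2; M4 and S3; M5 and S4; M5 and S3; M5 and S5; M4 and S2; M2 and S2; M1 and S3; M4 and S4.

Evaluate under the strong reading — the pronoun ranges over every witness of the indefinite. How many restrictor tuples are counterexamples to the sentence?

"it" takes "a song" as antecedent — a donkey pronoun bound across the clause boundary.
Strong reading: for every (m,s) with wrote(m,s), recorded(m,s).
Restrictor pairs: (M1,S2) ✓  (M1,S5) ✗  (M2,S4) ✗  (M3,S2) ✓  (M3,S3) ✓  (M3,S5) ✗  (M4,S2) ✓  (M4,S3) ✓  (M4,S4) ✓  (M5,S3) ✓  (M5,S5) ✓
Counterexamples (restrictor pairs failing the scope): 3.

3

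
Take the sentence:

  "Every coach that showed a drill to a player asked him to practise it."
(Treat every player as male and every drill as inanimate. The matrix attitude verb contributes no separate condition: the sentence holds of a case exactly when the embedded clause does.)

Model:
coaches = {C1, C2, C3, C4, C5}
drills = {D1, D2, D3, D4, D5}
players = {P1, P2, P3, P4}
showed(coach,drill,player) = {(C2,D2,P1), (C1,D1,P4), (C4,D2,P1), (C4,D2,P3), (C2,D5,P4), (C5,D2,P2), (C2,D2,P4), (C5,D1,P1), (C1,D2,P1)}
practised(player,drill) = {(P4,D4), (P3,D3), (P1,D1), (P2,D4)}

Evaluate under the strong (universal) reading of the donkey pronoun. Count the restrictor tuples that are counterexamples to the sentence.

8

"him" takes "a player" as antecedent and "it" takes "a drill"; both are donkey pronouns co-varying with the restrictor.
Strong reading: for every (c,d,p) with showed(c,d,p), practised(p,d).
Restrictor triples: (C1,D1,P4)→practised(P4,D1) ✗  (C1,D2,P1)→practised(P1,D2) ✗  (C2,D2,P1)→practised(P1,D2) ✗  (C2,D2,P4)→practised(P4,D2) ✗  (C2,D5,P4)→practised(P4,D5) ✗  (C4,D2,P1)→practised(P1,D2) ✗  (C4,D2,P3)→practised(P3,D2) ✗  (C5,D1,P1)→practised(P1,D1) ✓  (C5,D2,P2)→practised(P2,D2) ✗
Counterexamples (restrictor triples failing the scope): 8.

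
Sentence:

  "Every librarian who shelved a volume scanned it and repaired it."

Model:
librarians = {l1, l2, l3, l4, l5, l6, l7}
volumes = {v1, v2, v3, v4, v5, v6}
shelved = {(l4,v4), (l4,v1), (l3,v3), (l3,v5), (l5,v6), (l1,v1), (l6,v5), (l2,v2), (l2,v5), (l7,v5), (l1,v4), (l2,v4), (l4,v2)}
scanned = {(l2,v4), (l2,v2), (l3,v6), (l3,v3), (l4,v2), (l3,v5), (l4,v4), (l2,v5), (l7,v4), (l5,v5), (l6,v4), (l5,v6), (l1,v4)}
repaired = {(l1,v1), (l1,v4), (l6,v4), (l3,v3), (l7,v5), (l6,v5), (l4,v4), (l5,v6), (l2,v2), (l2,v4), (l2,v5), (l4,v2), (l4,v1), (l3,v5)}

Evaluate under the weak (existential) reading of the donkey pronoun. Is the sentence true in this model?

"it" takes "a volume" as antecedent — a donkey pronoun bound across the clause boundary.
Weak reading: every librarian l with some shelved-volume has at least one shelved-volume v such that scanned(l,v) ∧ repaired(l,v).
Per librarian: l1:✓  l2:✓  l3:✓  l4:✓  l5:✓  l6:✗  l7:✗
l6 has no witness among its shelved-volumes.

False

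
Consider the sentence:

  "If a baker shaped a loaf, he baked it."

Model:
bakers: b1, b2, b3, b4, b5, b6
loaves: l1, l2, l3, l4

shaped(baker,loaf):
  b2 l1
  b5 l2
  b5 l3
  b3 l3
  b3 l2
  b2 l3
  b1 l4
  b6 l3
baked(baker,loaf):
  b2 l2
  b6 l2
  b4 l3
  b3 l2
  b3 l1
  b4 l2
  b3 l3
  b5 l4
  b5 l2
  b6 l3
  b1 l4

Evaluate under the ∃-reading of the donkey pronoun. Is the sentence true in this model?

False

"it" takes "a loaf" as antecedent — a donkey pronoun bound across the clause boundary.
Weak reading: every baker b with some shaped-loaf has at least one shaped-loaf l such that baked(b,l).
Per baker: b1:✓  b2:✗  b3:✓  b5:✓  b6:✓
b2 has no witness among its shaped-loaves.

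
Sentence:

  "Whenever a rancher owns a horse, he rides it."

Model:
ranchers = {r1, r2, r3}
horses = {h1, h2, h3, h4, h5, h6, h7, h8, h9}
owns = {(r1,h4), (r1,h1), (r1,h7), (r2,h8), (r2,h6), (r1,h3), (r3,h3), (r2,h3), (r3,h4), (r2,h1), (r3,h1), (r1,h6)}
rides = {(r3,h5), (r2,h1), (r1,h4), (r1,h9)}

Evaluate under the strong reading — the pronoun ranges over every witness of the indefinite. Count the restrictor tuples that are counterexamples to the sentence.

"it" takes "a horse" as antecedent — a donkey pronoun bound across the clause boundary.
Strong reading: for every (r,h) with owns(r,h), rides(r,h).
Restrictor pairs: (r1,h1) ✗  (r1,h3) ✗  (r1,h4) ✓  (r1,h6) ✗  (r1,h7) ✗  (r2,h1) ✓  (r2,h3) ✗  (r2,h6) ✗  (r2,h8) ✗  (r3,h1) ✗  (r3,h3) ✗  (r3,h4) ✗
Counterexamples (restrictor pairs failing the scope): 10.

10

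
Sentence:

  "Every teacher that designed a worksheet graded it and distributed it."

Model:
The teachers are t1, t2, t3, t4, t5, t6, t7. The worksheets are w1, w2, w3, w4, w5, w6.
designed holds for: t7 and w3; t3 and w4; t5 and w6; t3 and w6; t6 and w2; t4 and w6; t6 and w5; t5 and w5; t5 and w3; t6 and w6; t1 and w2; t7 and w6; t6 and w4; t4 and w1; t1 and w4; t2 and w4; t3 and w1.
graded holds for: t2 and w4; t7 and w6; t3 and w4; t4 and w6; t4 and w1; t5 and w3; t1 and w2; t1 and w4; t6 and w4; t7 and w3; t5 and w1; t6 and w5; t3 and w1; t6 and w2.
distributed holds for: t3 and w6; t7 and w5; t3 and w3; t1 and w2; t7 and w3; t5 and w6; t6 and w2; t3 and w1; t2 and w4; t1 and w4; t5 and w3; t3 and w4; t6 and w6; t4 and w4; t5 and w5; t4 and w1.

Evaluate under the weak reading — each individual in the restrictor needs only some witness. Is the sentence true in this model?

True

"it" takes "a worksheet" as antecedent — a donkey pronoun bound across the clause boundary.
Weak reading: every teacher t with some designed-worksheet has at least one designed-worksheet w such that graded(t,w) ∧ distributed(t,w).
Per teacher: t1:✓  t2:✓  t3:✓  t4:✓  t5:✓  t6:✓  t7:✓
Every teacher in the restrictor has a witness.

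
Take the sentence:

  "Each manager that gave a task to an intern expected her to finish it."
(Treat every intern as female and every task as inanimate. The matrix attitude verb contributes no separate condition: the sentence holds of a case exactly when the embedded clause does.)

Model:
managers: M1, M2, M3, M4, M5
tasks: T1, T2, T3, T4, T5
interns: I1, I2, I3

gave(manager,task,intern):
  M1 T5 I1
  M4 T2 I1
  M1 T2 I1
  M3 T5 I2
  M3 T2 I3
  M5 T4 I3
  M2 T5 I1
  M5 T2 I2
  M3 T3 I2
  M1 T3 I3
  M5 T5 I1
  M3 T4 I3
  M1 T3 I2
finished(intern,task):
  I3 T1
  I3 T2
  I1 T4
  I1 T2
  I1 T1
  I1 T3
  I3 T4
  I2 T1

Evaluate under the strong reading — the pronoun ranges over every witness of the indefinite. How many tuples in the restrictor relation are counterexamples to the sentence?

"her" takes "an intern" as antecedent and "it" takes "a task"; both are donkey pronouns co-varying with the restrictor.
Strong reading: for every (m,t,i) with gave(m,t,i), finished(i,t).
Restrictor triples: (M1,T2,I1)→finished(I1,T2) ✓  (M1,T3,I2)→finished(I2,T3) ✗  (M1,T3,I3)→finished(I3,T3) ✗  (M1,T5,I1)→finished(I1,T5) ✗  (M2,T5,I1)→finished(I1,T5) ✗  (M3,T2,I3)→finished(I3,T2) ✓  (M3,T3,I2)→finished(I2,T3) ✗  (M3,T4,I3)→finished(I3,T4) ✓  (M3,T5,I2)→finished(I2,T5) ✗  (M4,T2,I1)→finished(I1,T2) ✓  (M5,T2,I2)→finished(I2,T2) ✗  (M5,T4,I3)→finished(I3,T4) ✓  (M5,T5,I1)→finished(I1,T5) ✗
Counterexamples (restrictor triples failing the scope): 8.

8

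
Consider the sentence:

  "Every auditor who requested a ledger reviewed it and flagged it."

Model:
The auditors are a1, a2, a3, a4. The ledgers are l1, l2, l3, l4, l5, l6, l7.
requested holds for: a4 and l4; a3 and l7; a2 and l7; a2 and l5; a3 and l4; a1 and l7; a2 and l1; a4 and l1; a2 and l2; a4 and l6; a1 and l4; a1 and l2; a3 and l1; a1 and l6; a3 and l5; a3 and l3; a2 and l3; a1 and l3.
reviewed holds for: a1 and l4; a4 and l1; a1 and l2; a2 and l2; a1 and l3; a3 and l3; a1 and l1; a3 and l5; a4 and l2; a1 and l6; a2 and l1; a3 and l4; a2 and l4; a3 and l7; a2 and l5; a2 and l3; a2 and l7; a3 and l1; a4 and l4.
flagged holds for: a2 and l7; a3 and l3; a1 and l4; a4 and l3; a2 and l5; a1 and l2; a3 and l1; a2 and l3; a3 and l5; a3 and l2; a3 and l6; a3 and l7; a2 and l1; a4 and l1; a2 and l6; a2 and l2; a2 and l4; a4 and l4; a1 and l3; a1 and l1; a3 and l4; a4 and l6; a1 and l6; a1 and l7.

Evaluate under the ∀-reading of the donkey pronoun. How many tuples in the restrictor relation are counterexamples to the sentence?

2

"it" takes "a ledger" as antecedent — a donkey pronoun bound across the clause boundary.
Strong reading: for every (a,l) with requested(a,l), reviewed(a,l) ∧ flagged(a,l).
Restrictor pairs: (a1,l2) ✓  (a1,l3) ✓  (a1,l4) ✓  (a1,l6) ✓  (a1,l7) ✗  (a2,l1) ✓  (a2,l2) ✓  (a2,l3) ✓  (a2,l5) ✓  (a2,l7) ✓  (a3,l1) ✓  (a3,l3) ✓  (a3,l4) ✓  (a3,l5) ✓  (a3,l7) ✓  (a4,l1) ✓  (a4,l4) ✓  (a4,l6) ✗
Counterexamples (restrictor pairs failing the scope): 2.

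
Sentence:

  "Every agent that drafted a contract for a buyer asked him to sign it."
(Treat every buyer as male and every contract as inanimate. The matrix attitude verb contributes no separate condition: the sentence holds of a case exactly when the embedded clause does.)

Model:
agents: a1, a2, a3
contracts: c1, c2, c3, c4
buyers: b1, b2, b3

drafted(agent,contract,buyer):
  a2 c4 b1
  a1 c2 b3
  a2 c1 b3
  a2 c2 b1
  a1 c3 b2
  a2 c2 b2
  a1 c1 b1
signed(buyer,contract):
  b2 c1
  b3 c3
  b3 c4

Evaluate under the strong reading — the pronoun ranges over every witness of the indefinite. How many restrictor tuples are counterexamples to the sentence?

7

"him" takes "a buyer" as antecedent and "it" takes "a contract"; both are donkey pronouns co-varying with the restrictor.
Strong reading: for every (a,c,b) with drafted(a,c,b), signed(b,c).
Restrictor triples: (a1,c1,b1)→signed(b1,c1) ✗  (a1,c2,b3)→signed(b3,c2) ✗  (a1,c3,b2)→signed(b2,c3) ✗  (a2,c1,b3)→signed(b3,c1) ✗  (a2,c2,b1)→signed(b1,c2) ✗  (a2,c2,b2)→signed(b2,c2) ✗  (a2,c4,b1)→signed(b1,c4) ✗
Counterexamples (restrictor triples failing the scope): 7.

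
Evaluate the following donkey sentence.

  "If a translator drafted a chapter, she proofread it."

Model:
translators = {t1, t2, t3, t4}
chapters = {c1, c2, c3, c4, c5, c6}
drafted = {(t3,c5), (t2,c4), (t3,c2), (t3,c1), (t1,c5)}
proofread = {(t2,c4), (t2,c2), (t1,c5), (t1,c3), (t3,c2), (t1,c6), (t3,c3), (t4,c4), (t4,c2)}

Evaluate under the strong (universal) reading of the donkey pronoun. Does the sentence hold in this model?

"it" takes "a chapter" as antecedent — a donkey pronoun bound across the clause boundary.
Strong reading: for every (t,c) with drafted(t,c), proofread(t,c).
Restrictor pairs: (t1,c5) ✓  (t2,c4) ✓  (t3,c1) ✗  (t3,c2) ✓  (t3,c5) ✗
Counterexample: (t3,c1) is in drafted but fails the scope.

False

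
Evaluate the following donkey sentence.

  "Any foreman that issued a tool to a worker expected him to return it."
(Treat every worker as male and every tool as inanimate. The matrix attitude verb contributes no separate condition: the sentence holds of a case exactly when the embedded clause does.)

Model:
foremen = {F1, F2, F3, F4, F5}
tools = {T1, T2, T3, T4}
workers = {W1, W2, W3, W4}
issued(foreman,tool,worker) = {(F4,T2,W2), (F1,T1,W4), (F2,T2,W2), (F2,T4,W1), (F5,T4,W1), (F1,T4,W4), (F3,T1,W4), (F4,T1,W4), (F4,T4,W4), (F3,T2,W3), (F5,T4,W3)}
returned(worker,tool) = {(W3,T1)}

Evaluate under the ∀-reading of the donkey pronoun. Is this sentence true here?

False

"him" takes "a worker" as antecedent and "it" takes "a tool"; both are donkey pronouns co-varying with the restrictor.
Strong reading: for every (f,t,w) with issued(f,t,w), returned(w,t).
Restrictor triples: (F1,T1,W4)→returned(W4,T1) ✗  (F1,T4,W4)→returned(W4,T4) ✗  (F2,T2,W2)→returned(W2,T2) ✗  (F2,T4,W1)→returned(W1,T4) ✗  (F3,T1,W4)→returned(W4,T1) ✗  (F3,T2,W3)→returned(W3,T2) ✗  (F4,T1,W4)→returned(W4,T1) ✗  (F4,T2,W2)→returned(W2,T2) ✗  (F4,T4,W4)→returned(W4,T4) ✗  (F5,T4,W1)→returned(W1,T4) ✗  (F5,T4,W3)→returned(W3,T4) ✗
Counterexample: (F1,T1,W4) — returned(W4,T1) does not hold.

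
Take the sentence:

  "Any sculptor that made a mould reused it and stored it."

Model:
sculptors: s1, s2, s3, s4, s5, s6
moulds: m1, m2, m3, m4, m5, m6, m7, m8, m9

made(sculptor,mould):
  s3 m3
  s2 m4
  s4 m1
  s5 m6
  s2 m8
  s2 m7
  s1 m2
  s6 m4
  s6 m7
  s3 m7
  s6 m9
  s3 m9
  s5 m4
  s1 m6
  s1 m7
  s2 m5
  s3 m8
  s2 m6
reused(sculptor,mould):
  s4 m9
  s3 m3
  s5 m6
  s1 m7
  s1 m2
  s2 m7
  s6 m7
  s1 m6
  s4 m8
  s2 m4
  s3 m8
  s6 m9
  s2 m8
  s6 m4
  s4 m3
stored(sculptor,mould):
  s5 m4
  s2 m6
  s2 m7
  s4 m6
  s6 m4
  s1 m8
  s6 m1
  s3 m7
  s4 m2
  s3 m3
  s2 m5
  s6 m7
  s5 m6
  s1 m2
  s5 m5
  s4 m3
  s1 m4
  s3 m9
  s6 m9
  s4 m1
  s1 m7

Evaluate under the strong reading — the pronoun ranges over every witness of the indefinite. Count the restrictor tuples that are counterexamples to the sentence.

"it" takes "a mould" as antecedent — a donkey pronoun bound across the clause boundary.
Strong reading: for every (s,m) with made(s,m), reused(s,m) ∧ stored(s,m).
Restrictor pairs: (s1,m2) ✓  (s1,m6) ✗  (s1,m7) ✓  (s2,m4) ✗  (s2,m5) ✗  (s2,m6) ✗  (s2,m7) ✓  (s2,m8) ✗  (s3,m3) ✓  (s3,m7) ✗  (s3,m8) ✗  (s3,m9) ✗  (s4,m1) ✗  (s5,m4) ✗  (s5,m6) ✓  (s6,m4) ✓  (s6,m7) ✓  (s6,m9) ✓
Counterexamples (restrictor pairs failing the scope): 10.

10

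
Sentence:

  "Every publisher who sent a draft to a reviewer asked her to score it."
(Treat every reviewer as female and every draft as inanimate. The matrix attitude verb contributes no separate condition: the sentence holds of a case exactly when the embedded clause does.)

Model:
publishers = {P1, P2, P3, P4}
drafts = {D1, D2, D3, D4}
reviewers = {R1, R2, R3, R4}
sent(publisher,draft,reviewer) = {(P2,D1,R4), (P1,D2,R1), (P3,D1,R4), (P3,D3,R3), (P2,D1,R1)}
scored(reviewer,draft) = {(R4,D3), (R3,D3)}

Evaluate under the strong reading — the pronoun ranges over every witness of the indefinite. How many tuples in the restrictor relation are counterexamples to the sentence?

"her" takes "a reviewer" as antecedent and "it" takes "a draft"; both are donkey pronouns co-varying with the restrictor.
Strong reading: for every (p,d,r) with sent(p,d,r), scored(r,d).
Restrictor triples: (P1,D2,R1)→scored(R1,D2) ✗  (P2,D1,R1)→scored(R1,D1) ✗  (P2,D1,R4)→scored(R4,D1) ✗  (P3,D1,R4)→scored(R4,D1) ✗  (P3,D3,R3)→scored(R3,D3) ✓
Counterexamples (restrictor triples failing the scope): 4.

4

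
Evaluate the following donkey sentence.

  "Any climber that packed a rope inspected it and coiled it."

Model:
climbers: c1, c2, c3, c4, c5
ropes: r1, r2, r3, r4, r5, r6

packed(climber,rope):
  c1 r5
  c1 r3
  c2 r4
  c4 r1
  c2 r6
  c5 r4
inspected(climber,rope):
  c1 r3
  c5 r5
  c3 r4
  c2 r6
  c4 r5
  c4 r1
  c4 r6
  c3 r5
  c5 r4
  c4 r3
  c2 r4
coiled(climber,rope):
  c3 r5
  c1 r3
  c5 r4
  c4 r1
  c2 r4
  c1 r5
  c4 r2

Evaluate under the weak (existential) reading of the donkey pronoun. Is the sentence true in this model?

True

"it" takes "a rope" as antecedent — a donkey pronoun bound across the clause boundary.
Weak reading: every climber c with some packed-rope has at least one packed-rope r such that inspected(c,r) ∧ coiled(c,r).
Per climber: c1:✓  c2:✓  c4:✓  c5:✓
Every climber in the restrictor has a witness.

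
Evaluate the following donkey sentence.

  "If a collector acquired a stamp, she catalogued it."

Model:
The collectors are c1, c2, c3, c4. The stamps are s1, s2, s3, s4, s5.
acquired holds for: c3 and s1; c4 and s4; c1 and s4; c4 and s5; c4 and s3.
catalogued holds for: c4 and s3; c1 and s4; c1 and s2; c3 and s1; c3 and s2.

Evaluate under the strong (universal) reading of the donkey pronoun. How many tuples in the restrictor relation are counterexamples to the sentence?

2

"it" takes "a stamp" as antecedent — a donkey pronoun bound across the clause boundary.
Strong reading: for every (c,s) with acquired(c,s), catalogued(c,s).
Restrictor pairs: (c1,s4) ✓  (c3,s1) ✓  (c4,s3) ✓  (c4,s4) ✗  (c4,s5) ✗
Counterexamples (restrictor pairs failing the scope): 2.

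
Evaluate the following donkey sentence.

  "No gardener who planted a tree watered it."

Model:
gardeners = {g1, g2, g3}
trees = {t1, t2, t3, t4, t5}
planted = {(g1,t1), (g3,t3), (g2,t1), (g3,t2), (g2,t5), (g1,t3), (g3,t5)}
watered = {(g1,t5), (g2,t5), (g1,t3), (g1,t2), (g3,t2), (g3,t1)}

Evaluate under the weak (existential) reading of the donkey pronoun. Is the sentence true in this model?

"it" takes "a tree" as antecedent — a donkey pronoun bound across the clause boundary.
Truth condition: for no (g,t) with planted(g,t) does watered(g,t) hold.
Restrictor pairs — does the scope hold? (g1,t1):fails  (g1,t3):holds  (g2,t1):fails  (g2,t5):holds  (g3,t2):holds  (g3,t3):fails  (g3,t5):fails
Scope holds for 3 pair(s), so the sentence is false.

False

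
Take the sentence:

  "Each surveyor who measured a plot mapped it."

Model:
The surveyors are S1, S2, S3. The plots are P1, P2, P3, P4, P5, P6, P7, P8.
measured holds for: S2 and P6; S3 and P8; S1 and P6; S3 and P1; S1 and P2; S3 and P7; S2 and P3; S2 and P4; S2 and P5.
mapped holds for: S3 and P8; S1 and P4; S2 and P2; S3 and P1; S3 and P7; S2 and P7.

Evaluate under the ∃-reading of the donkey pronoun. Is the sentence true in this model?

False

"it" takes "a plot" as antecedent — a donkey pronoun bound across the clause boundary.
Weak reading: every surveyor s with some measured-plot has at least one measured-plot p such that mapped(s,p).
Per surveyor: S1:✗  S2:✗  S3:✓
S1 has no witness among its measured-plots.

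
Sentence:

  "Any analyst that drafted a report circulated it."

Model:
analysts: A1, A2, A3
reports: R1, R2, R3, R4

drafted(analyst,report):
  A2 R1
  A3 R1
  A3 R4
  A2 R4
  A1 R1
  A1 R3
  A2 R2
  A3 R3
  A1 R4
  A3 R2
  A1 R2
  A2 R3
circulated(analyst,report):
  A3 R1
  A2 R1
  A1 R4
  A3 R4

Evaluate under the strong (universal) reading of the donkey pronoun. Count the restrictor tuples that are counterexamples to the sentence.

"it" takes "a report" as antecedent — a donkey pronoun bound across the clause boundary.
Strong reading: for every (a,r) with drafted(a,r), circulated(a,r).
Restrictor pairs: (A1,R1) ✗  (A1,R2) ✗  (A1,R3) ✗  (A1,R4) ✓  (A2,R1) ✓  (A2,R2) ✗  (A2,R3) ✗  (A2,R4) ✗  (A3,R1) ✓  (A3,R2) ✗  (A3,R3) ✗  (A3,R4) ✓
Counterexamples (restrictor pairs failing the scope): 8.

8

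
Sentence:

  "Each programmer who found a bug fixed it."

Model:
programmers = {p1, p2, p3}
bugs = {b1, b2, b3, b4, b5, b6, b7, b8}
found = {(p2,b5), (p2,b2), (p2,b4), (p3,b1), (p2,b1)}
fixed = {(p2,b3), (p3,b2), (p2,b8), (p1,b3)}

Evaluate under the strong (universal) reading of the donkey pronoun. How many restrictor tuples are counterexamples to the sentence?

"it" takes "a bug" as antecedent — a donkey pronoun bound across the clause boundary.
Strong reading: for every (p,b) with found(p,b), fixed(p,b).
Restrictor pairs: (p2,b1) ✗  (p2,b2) ✗  (p2,b4) ✗  (p2,b5) ✗  (p3,b1) ✗
Counterexamples (restrictor pairs failing the scope): 5.

5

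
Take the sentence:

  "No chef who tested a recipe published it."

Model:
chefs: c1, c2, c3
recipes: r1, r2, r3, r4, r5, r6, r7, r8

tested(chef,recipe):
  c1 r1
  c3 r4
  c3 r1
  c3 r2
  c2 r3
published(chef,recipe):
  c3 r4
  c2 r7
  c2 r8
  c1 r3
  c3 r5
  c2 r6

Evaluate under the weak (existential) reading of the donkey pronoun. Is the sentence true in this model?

False

"it" takes "a recipe" as antecedent — a donkey pronoun bound across the clause boundary.
Truth condition: for no (c,r) with tested(c,r) does published(c,r) hold.
Restrictor pairs — does the scope hold? (c1,r1):fails  (c2,r3):fails  (c3,r1):fails  (c3,r2):fails  (c3,r4):holds
Scope holds for 1 pair(s), so the sentence is false.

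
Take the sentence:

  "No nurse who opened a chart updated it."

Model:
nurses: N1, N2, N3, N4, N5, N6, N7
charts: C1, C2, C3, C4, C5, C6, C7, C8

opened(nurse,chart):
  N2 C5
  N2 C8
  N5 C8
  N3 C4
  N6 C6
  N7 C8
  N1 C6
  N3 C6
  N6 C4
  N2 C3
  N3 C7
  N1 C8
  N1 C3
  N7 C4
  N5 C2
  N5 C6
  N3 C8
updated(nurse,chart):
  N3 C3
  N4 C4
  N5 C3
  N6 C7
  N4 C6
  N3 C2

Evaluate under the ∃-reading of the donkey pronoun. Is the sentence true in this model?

True

"it" takes "a chart" as antecedent — a donkey pronoun bound across the clause boundary.
Truth condition: for no (n,c) with opened(n,c) does updated(n,c) hold.
Restrictor pairs — does the scope hold? (N1,C3):fails  (N1,C6):fails  (N1,C8):fails  (N2,C3):fails  (N2,C5):fails  (N2,C8):fails  (N3,C4):fails  (N3,C6):fails  (N3,C7):fails  (N3,C8):fails  (N5,C2):fails  (N5,C6):fails  (N5,C8):fails  (N6,C4):fails  (N6,C6):fails  (N7,C4):fails  (N7,C8):fails
Scope holds for no restrictor pair, so the sentence is true.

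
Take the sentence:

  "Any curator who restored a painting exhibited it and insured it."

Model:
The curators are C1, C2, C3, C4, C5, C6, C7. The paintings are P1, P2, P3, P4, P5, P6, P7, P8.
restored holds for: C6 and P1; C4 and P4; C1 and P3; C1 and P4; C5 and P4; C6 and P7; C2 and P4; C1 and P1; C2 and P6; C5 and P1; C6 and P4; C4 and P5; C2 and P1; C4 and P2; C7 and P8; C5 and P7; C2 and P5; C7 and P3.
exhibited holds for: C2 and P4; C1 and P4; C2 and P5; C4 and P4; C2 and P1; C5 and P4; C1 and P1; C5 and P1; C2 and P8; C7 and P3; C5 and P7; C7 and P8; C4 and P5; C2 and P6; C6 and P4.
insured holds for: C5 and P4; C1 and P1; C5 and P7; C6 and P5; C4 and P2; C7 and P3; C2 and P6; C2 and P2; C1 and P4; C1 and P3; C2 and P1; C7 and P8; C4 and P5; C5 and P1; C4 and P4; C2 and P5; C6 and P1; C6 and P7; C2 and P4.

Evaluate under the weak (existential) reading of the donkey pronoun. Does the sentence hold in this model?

False

"it" takes "a painting" as antecedent — a donkey pronoun bound across the clause boundary.
Weak reading: every curator c with some restored-painting has at least one restored-painting p such that exhibited(c,p) ∧ insured(c,p).
Per curator: C1:✓  C2:✓  C4:✓  C5:✓  C6:✗  C7:✓
C6 has no witness among its restored-paintings.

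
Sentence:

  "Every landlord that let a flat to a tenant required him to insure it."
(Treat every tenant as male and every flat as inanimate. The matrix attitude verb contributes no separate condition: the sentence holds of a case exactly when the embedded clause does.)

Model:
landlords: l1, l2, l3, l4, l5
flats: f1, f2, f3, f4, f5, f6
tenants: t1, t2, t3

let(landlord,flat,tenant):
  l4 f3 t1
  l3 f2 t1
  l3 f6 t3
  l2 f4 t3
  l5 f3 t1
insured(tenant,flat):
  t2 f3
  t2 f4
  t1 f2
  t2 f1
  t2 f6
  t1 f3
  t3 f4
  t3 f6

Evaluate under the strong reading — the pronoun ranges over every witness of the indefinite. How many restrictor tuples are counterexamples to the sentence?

0

"him" takes "a tenant" as antecedent and "it" takes "a flat"; both are donkey pronouns co-varying with the restrictor.
Strong reading: for every (l,f,t) with let(l,f,t), insured(t,f).
Restrictor triples: (l2,f4,t3)→insured(t3,f4) ✓  (l3,f2,t1)→insured(t1,f2) ✓  (l3,f6,t3)→insured(t3,f6) ✓  (l4,f3,t1)→insured(t1,f3) ✓  (l5,f3,t1)→insured(t1,f3) ✓
Counterexamples (restrictor triples failing the scope): 0.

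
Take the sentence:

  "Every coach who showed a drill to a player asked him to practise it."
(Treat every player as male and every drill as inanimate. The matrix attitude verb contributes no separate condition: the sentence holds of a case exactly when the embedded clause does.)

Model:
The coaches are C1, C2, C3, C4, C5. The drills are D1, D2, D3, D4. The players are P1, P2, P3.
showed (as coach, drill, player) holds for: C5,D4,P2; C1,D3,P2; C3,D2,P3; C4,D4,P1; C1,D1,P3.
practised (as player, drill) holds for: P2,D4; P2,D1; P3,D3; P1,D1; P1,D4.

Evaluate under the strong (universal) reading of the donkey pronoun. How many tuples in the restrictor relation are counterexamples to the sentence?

3

"him" takes "a player" as antecedent and "it" takes "a drill"; both are donkey pronouns co-varying with the restrictor.
Strong reading: for every (c,d,p) with showed(c,d,p), practised(p,d).
Restrictor triples: (C1,D1,P3)→practised(P3,D1) ✗  (C1,D3,P2)→practised(P2,D3) ✗  (C3,D2,P3)→practised(P3,D2) ✗  (C4,D4,P1)→practised(P1,D4) ✓  (C5,D4,P2)→practised(P2,D4) ✓
Counterexamples (restrictor triples failing the scope): 3.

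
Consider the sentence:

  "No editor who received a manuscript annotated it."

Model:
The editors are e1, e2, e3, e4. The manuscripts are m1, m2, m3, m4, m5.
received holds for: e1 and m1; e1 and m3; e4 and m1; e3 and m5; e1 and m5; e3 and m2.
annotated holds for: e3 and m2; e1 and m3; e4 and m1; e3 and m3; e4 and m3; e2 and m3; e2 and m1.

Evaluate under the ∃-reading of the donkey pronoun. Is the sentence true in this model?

"it" takes "a manuscript" as antecedent — a donkey pronoun bound across the clause boundary.
Truth condition: for no (e,m) with received(e,m) does annotated(e,m) hold.
Restrictor pairs — does the scope hold? (e1,m1):fails  (e1,m3):holds  (e1,m5):fails  (e3,m2):holds  (e3,m5):fails  (e4,m1):holds
Scope holds for 3 pair(s), so the sentence is false.

False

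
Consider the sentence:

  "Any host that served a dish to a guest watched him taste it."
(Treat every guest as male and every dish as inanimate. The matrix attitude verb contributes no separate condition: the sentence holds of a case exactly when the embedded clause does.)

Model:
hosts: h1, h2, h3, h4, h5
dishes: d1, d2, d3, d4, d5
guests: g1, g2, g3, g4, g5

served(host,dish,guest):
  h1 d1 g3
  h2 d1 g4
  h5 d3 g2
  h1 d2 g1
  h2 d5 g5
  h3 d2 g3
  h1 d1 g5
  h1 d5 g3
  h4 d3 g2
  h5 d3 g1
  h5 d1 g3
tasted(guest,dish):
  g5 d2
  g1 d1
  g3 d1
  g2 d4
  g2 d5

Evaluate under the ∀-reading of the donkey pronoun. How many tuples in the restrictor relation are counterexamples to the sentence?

"him" takes "a guest" as antecedent and "it" takes "a dish"; both are donkey pronouns co-varying with the restrictor.
Strong reading: for every (h,d,g) with served(h,d,g), tasted(g,d).
Restrictor triples: (h1,d1,g3)→tasted(g3,d1) ✓  (h1,d1,g5)→tasted(g5,d1) ✗  (h1,d2,g1)→tasted(g1,d2) ✗  (h1,d5,g3)→tasted(g3,d5) ✗  (h2,d1,g4)→tasted(g4,d1) ✗  (h2,d5,g5)→tasted(g5,d5) ✗  (h3,d2,g3)→tasted(g3,d2) ✗  (h4,d3,g2)→tasted(g2,d3) ✗  (h5,d1,g3)→tasted(g3,d1) ✓  (h5,d3,g1)→tasted(g1,d3) ✗  (h5,d3,g2)→tasted(g2,d3) ✗
Counterexamples (restrictor triples failing the scope): 9.

9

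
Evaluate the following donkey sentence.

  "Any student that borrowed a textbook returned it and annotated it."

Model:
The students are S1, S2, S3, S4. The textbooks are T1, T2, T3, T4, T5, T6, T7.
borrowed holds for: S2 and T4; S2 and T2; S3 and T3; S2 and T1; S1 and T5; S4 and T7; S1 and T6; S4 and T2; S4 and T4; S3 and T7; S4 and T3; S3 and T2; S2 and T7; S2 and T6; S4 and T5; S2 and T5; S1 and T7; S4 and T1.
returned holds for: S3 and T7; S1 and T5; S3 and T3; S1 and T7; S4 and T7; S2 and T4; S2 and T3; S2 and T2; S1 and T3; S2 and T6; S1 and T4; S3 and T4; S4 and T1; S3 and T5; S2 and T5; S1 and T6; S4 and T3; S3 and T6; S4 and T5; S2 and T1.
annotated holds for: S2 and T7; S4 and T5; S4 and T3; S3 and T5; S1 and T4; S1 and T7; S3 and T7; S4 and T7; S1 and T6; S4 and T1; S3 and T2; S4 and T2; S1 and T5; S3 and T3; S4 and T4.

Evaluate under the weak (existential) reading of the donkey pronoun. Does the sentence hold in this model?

"it" takes "a textbook" as antecedent — a donkey pronoun bound across the clause boundary.
Weak reading: every student s with some borrowed-textbook has at least one borrowed-textbook t such that returned(s,t) ∧ annotated(s,t).
Per student: S1:✓  S2:✗  S3:✓  S4:✓
S2 has no witness among its borrowed-textbooks.

False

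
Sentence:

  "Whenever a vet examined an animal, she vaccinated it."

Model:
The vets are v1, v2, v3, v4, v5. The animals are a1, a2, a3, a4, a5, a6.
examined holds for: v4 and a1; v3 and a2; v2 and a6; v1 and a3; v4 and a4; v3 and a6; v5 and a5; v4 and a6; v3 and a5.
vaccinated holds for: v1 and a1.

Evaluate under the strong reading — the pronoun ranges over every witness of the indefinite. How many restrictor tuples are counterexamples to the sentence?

9

"it" takes "an animal" as antecedent — a donkey pronoun bound across the clause boundary.
Strong reading: for every (v,a) with examined(v,a), vaccinated(v,a).
Restrictor pairs: (v1,a3) ✗  (v2,a6) ✗  (v3,a2) ✗  (v3,a5) ✗  (v3,a6) ✗  (v4,a1) ✗  (v4,a4) ✗  (v4,a6) ✗  (v5,a5) ✗
Counterexamples (restrictor pairs failing the scope): 9.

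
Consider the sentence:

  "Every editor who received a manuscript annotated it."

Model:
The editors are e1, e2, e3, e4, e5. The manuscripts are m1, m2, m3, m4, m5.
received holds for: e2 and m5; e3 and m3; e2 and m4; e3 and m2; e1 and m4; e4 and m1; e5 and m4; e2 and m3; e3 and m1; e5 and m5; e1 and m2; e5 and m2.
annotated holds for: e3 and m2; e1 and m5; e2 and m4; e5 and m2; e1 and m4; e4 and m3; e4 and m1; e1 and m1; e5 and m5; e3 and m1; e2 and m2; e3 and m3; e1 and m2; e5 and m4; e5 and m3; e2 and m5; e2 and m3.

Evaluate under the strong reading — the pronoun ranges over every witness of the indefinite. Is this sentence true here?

"it" takes "a manuscript" as antecedent — a donkey pronoun bound across the clause boundary.
Strong reading: for every (e,m) with received(e,m), annotated(e,m).
Restrictor pairs: (e1,m2) ✓  (e1,m4) ✓  (e2,m3) ✓  (e2,m4) ✓  (e2,m5) ✓  (e3,m1) ✓  (e3,m2) ✓  (e3,m3) ✓  (e4,m1) ✓  (e5,m2) ✓  (e5,m4) ✓  (e5,m5) ✓
Every restrictor pair satisfies the scope.

True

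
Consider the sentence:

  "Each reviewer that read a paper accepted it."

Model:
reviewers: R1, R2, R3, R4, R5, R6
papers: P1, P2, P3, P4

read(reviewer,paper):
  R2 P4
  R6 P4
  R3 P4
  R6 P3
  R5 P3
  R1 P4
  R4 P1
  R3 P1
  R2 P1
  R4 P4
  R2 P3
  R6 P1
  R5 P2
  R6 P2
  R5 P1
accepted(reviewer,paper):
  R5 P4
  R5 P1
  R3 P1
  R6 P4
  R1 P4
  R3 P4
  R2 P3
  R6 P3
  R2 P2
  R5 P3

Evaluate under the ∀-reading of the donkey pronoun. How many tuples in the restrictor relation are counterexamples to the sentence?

7

"it" takes "a paper" as antecedent — a donkey pronoun bound across the clause boundary.
Strong reading: for every (r,p) with read(r,p), accepted(r,p).
Restrictor pairs: (R1,P4) ✓  (R2,P1) ✗  (R2,P3) ✓  (R2,P4) ✗  (R3,P1) ✓  (R3,P4) ✓  (R4,P1) ✗  (R4,P4) ✗  (R5,P1) ✓  (R5,P2) ✗  (R5,P3) ✓  (R6,P1) ✗  (R6,P2) ✗  (R6,P3) ✓  (R6,P4) ✓
Counterexamples (restrictor pairs failing the scope): 7.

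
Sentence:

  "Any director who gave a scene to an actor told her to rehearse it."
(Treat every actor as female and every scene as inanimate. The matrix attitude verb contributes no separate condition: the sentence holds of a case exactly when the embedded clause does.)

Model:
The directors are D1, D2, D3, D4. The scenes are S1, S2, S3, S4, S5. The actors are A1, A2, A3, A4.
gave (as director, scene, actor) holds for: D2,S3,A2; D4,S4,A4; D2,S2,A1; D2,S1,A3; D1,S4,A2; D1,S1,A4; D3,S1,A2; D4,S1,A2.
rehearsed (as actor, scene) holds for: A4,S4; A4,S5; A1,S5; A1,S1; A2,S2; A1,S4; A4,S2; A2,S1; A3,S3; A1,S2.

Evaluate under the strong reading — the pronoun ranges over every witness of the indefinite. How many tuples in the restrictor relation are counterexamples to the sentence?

"her" takes "an actor" as antecedent and "it" takes "a scene"; both are donkey pronouns co-varying with the restrictor.
Strong reading: for every (d,s,a) with gave(d,s,a), rehearsed(a,s).
Restrictor triples: (D1,S1,A4)→rehearsed(A4,S1) ✗  (D1,S4,A2)→rehearsed(A2,S4) ✗  (D2,S1,A3)→rehearsed(A3,S1) ✗  (D2,S2,A1)→rehearsed(A1,S2) ✓  (D2,S3,A2)→rehearsed(A2,S3) ✗  (D3,S1,A2)→rehearsed(A2,S1) ✓  (D4,S1,A2)→rehearsed(A2,S1) ✓  (D4,S4,A4)→rehearsed(A4,S4) ✓
Counterexamples (restrictor triples failing the scope): 4.

4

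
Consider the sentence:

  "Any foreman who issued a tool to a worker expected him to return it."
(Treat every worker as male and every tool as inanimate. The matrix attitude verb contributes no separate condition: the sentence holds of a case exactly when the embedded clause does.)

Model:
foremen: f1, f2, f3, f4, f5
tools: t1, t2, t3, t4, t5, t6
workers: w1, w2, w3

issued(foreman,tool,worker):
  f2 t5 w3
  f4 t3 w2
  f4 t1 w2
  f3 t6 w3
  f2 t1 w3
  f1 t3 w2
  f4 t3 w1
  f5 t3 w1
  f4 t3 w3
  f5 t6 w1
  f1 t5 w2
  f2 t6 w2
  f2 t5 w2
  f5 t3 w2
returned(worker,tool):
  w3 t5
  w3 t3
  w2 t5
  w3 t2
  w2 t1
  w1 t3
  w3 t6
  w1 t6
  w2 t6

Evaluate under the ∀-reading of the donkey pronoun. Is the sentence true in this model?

False

"him" takes "a worker" as antecedent and "it" takes "a tool"; both are donkey pronouns co-varying with the restrictor.
Strong reading: for every (f,t,w) with issued(f,t,w), returned(w,t).
Restrictor triples: (f1,t3,w2)→returned(w2,t3) ✗  (f1,t5,w2)→returned(w2,t5) ✓  (f2,t1,w3)→returned(w3,t1) ✗  (f2,t5,w2)→returned(w2,t5) ✓  (f2,t5,w3)→returned(w3,t5) ✓  (f2,t6,w2)→returned(w2,t6) ✓  (f3,t6,w3)→returned(w3,t6) ✓  (f4,t1,w2)→returned(w2,t1) ✓  (f4,t3,w1)→returned(w1,t3) ✓  (f4,t3,w2)→returned(w2,t3) ✗  (f4,t3,w3)→returned(w3,t3) ✓  (f5,t3,w1)→returned(w1,t3) ✓  (f5,t3,w2)→returned(w2,t3) ✗  (f5,t6,w1)→returned(w1,t6) ✓
Counterexample: (f1,t3,w2) — returned(w2,t3) does not hold.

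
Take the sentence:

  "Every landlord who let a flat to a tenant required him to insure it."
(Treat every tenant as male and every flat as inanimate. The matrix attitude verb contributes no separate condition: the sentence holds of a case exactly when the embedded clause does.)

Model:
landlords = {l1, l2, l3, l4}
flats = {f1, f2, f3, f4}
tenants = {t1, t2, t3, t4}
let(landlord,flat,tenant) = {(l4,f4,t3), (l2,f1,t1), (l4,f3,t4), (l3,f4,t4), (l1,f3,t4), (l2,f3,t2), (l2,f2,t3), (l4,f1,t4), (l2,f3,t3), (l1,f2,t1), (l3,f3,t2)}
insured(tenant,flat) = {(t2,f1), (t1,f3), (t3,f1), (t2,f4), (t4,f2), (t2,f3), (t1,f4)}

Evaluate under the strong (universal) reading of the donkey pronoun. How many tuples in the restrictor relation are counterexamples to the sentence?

"him" takes "a tenant" as antecedent and "it" takes "a flat"; both are donkey pronouns co-varying with the restrictor.
Strong reading: for every (l,f,t) with let(l,f,t), insured(t,f).
Restrictor triples: (l1,f2,t1)→insured(t1,f2) ✗  (l1,f3,t4)→insured(t4,f3) ✗  (l2,f1,t1)→insured(t1,f1) ✗  (l2,f2,t3)→insured(t3,f2) ✗  (l2,f3,t2)→insured(t2,f3) ✓  (l2,f3,t3)→insured(t3,f3) ✗  (l3,f3,t2)→insured(t2,f3) ✓  (l3,f4,t4)→insured(t4,f4) ✗  (l4,f1,t4)→insured(t4,f1) ✗  (l4,f3,t4)→insured(t4,f3) ✗  (l4,f4,t3)→insured(t3,f4) ✗
Counterexamples (restrictor triples failing the scope): 9.

9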